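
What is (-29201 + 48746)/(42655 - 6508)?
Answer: 6515/12049 ≈ 0.54071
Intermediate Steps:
(-29201 + 48746)/(42655 - 6508) = 19545/36147 = 19545*(1/36147) = 6515/12049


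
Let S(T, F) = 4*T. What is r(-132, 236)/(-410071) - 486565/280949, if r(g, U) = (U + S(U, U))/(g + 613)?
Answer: -95972431851135/55415546979299 ≈ -1.7319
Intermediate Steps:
r(g, U) = 5*U/(613 + g) (r(g, U) = (U + 4*U)/(g + 613) = (5*U)/(613 + g) = 5*U/(613 + g))
r(-132, 236)/(-410071) - 486565/280949 = (5*236/(613 - 132))/(-410071) - 486565/280949 = (5*236/481)*(-1/410071) - 486565*1/280949 = (5*236*(1/481))*(-1/410071) - 486565/280949 = (1180/481)*(-1/410071) - 486565/280949 = -1180/197244151 - 486565/280949 = -95972431851135/55415546979299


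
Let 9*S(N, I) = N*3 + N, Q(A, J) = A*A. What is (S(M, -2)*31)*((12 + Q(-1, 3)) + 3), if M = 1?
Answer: 1984/9 ≈ 220.44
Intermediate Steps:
Q(A, J) = A**2
S(N, I) = 4*N/9 (S(N, I) = (N*3 + N)/9 = (3*N + N)/9 = (4*N)/9 = 4*N/9)
(S(M, -2)*31)*((12 + Q(-1, 3)) + 3) = (((4/9)*1)*31)*((12 + (-1)**2) + 3) = ((4/9)*31)*((12 + 1) + 3) = 124*(13 + 3)/9 = (124/9)*16 = 1984/9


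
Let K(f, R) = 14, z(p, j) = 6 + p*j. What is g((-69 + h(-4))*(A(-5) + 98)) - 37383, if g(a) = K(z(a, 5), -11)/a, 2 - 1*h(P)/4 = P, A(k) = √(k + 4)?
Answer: -16157868547/432225 + 14*I/432225 ≈ -37383.0 + 3.2391e-5*I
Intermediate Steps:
A(k) = √(4 + k)
h(P) = 8 - 4*P
z(p, j) = 6 + j*p
g(a) = 14/a
g((-69 + h(-4))*(A(-5) + 98)) - 37383 = 14/(((-69 + (8 - 4*(-4)))*(√(4 - 5) + 98))) - 37383 = 14/(((-69 + (8 + 16))*(√(-1) + 98))) - 37383 = 14/(((-69 + 24)*(I + 98))) - 37383 = 14/((-45*(98 + I))) - 37383 = 14/(-4410 - 45*I) - 37383 = 14*((-4410 + 45*I)/19450125) - 37383 = 14*(-4410 + 45*I)/19450125 - 37383 = -37383 + 14*(-4410 + 45*I)/19450125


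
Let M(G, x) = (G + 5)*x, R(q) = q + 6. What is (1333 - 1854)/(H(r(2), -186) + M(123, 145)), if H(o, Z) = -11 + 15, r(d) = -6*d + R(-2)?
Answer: -521/18564 ≈ -0.028065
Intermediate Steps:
R(q) = 6 + q
M(G, x) = x*(5 + G) (M(G, x) = (5 + G)*x = x*(5 + G))
r(d) = 4 - 6*d (r(d) = -6*d + (6 - 2) = -6*d + 4 = 4 - 6*d)
H(o, Z) = 4
(1333 - 1854)/(H(r(2), -186) + M(123, 145)) = (1333 - 1854)/(4 + 145*(5 + 123)) = -521/(4 + 145*128) = -521/(4 + 18560) = -521/18564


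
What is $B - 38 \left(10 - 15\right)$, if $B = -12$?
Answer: $178$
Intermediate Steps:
$B - 38 \left(10 - 15\right) = -12 - 38 \left(10 - 15\right) = -12 - -190 = -12 + 190 = 178$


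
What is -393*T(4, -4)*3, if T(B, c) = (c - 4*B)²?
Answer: -471600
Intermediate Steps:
-393*T(4, -4)*3 = -393*(-1*(-4) + 4*4)²*3 = -393*(4 + 16)²*3 = -393*20²*3 = -157200*3 = -393*1200 = -471600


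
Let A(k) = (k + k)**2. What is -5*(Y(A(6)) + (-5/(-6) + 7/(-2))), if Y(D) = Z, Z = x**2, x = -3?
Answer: -95/3 ≈ -31.667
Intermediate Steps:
A(k) = 4*k**2 (A(k) = (2*k)**2 = 4*k**2)
Z = 9 (Z = (-3)**2 = 9)
Y(D) = 9
-5*(Y(A(6)) + (-5/(-6) + 7/(-2))) = -5*(9 + (-5/(-6) + 7/(-2))) = -5*(9 + (-5*(-1/6) + 7*(-1/2))) = -5*(9 + (5/6 - 7/2)) = -5*(9 - 8/3) = -5*19/3 = -95/3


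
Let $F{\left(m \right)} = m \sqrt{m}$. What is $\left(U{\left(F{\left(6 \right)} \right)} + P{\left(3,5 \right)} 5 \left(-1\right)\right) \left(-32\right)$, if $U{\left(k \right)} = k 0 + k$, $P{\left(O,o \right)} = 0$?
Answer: $- 192 \sqrt{6} \approx -470.3$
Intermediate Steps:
$F{\left(m \right)} = m^{\frac{3}{2}}$
$U{\left(k \right)} = k$ ($U{\left(k \right)} = 0 + k = k$)
$\left(U{\left(F{\left(6 \right)} \right)} + P{\left(3,5 \right)} 5 \left(-1\right)\right) \left(-32\right) = \left(6^{\frac{3}{2}} + 0 \cdot 5 \left(-1\right)\right) \left(-32\right) = \left(6 \sqrt{6} + 0 \left(-5\right)\right) \left(-32\right) = \left(6 \sqrt{6} + 0\right) \left(-32\right) = 6 \sqrt{6} \left(-32\right) = - 192 \sqrt{6}$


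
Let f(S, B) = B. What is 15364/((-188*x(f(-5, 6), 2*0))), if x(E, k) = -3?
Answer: 3841/141 ≈ 27.241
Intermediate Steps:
15364/((-188*x(f(-5, 6), 2*0))) = 15364/((-188*(-3))) = 15364/564 = 15364*(1/564) = 3841/141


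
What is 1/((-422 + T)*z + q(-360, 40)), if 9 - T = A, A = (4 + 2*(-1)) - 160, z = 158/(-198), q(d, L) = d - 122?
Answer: -33/9191 ≈ -0.0035905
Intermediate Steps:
q(d, L) = -122 + d
z = -79/99 (z = 158*(-1/198) = -79/99 ≈ -0.79798)
A = -158 (A = (4 - 2) - 160 = 2 - 160 = -158)
T = 167 (T = 9 - 1*(-158) = 9 + 158 = 167)
1/((-422 + T)*z + q(-360, 40)) = 1/((-422 + 167)*(-79/99) + (-122 - 360)) = 1/(-255*(-79/99) - 482) = 1/(6715/33 - 482) = 1/(-9191/33) = -33/9191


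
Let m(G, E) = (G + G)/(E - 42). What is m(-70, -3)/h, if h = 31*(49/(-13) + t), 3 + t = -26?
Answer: -182/59427 ≈ -0.0030626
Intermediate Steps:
t = -29 (t = -3 - 26 = -29)
m(G, E) = 2*G/(-42 + E) (m(G, E) = (2*G)/(-42 + E) = 2*G/(-42 + E))
h = -13206/13 (h = 31*(49/(-13) - 29) = 31*(49*(-1/13) - 29) = 31*(-49/13 - 29) = 31*(-426/13) = -13206/13 ≈ -1015.8)
m(-70, -3)/h = (2*(-70)/(-42 - 3))/(-13206/13) = (2*(-70)/(-45))*(-13/13206) = (2*(-70)*(-1/45))*(-13/13206) = (28/9)*(-13/13206) = -182/59427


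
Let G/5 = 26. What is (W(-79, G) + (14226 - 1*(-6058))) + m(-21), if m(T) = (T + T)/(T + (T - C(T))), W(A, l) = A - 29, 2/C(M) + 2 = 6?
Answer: 1715044/85 ≈ 20177.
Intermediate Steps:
G = 130 (G = 5*26 = 130)
C(M) = ½ (C(M) = 2/(-2 + 6) = 2/4 = 2*(¼) = ½)
W(A, l) = -29 + A
m(T) = 2*T/(-½ + 2*T) (m(T) = (T + T)/(T + (T - 1*½)) = (2*T)/(T + (T - ½)) = (2*T)/(T + (-½ + T)) = (2*T)/(-½ + 2*T) = 2*T/(-½ + 2*T))
(W(-79, G) + (14226 - 1*(-6058))) + m(-21) = ((-29 - 79) + (14226 - 1*(-6058))) + 4*(-21)/(-1 + 4*(-21)) = (-108 + (14226 + 6058)) + 4*(-21)/(-1 - 84) = (-108 + 20284) + 4*(-21)/(-85) = 20176 + 4*(-21)*(-1/85) = 20176 + 84/85 = 1715044/85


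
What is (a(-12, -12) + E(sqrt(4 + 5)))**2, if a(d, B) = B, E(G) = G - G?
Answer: 144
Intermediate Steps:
E(G) = 0
(a(-12, -12) + E(sqrt(4 + 5)))**2 = (-12 + 0)**2 = (-12)**2 = 144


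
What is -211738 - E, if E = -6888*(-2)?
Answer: -225514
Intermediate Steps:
E = 13776
-211738 - E = -211738 - 1*13776 = -211738 - 13776 = -225514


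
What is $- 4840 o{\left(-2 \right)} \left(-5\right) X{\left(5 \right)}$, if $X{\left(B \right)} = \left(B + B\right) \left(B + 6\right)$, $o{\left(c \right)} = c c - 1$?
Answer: $7986000$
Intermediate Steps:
$o{\left(c \right)} = -1 + c^{2}$ ($o{\left(c \right)} = c^{2} - 1 = -1 + c^{2}$)
$X{\left(B \right)} = 2 B \left(6 + B\right)$
$- 4840 o{\left(-2 \right)} \left(-5\right) X{\left(5 \right)} = - 4840 \left(-1 + \left(-2\right)^{2}\right) \left(-5\right) 2 \cdot 5 \left(6 + 5\right) = - 4840 \left(-1 + 4\right) \left(-5\right) 2 \cdot 5 \cdot 11 = - 4840 \cdot 3 \left(-5\right) 110 = - 4840 \left(\left(-15\right) 110\right) = \left(-4840\right) \left(-1650\right) = 7986000$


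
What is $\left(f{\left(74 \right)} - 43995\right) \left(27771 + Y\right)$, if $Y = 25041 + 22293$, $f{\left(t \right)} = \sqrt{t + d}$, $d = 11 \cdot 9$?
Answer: $-3304244475 + 75105 \sqrt{173} \approx -3.3033 \cdot 10^{9}$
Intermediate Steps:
$d = 99$
$f{\left(t \right)} = \sqrt{99 + t}$ ($f{\left(t \right)} = \sqrt{t + 99} = \sqrt{99 + t}$)
$Y = 47334$
$\left(f{\left(74 \right)} - 43995\right) \left(27771 + Y\right) = \left(\sqrt{99 + 74} - 43995\right) \left(27771 + 47334\right) = \left(\sqrt{173} - 43995\right) 75105 = \left(-43995 + \sqrt{173}\right) 75105 = -3304244475 + 75105 \sqrt{173}$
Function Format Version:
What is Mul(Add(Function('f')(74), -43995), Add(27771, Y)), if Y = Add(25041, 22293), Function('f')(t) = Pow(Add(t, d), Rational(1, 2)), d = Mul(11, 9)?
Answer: Add(-3304244475, Mul(75105, Pow(173, Rational(1, 2)))) ≈ -3.3033e+9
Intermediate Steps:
d = 99
Function('f')(t) = Pow(Add(99, t), Rational(1, 2)) (Function('f')(t) = Pow(Add(t, 99), Rational(1, 2)) = Pow(Add(99, t), Rational(1, 2)))
Y = 47334
Mul(Add(Function('f')(74), -43995), Add(27771, Y)) = Mul(Add(Pow(Add(99, 74), Rational(1, 2)), -43995), Add(27771, 47334)) = Mul(Add(Pow(173, Rational(1, 2)), -43995), 75105) = Mul(Add(-43995, Pow(173, Rational(1, 2))), 75105) = Add(-3304244475, Mul(75105, Pow(173, Rational(1, 2))))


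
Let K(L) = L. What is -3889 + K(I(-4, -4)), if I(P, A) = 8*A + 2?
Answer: -3919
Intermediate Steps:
I(P, A) = 2 + 8*A
-3889 + K(I(-4, -4)) = -3889 + (2 + 8*(-4)) = -3889 + (2 - 32) = -3889 - 30 = -3919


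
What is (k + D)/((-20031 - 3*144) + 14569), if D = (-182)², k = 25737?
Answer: -58861/5894 ≈ -9.9866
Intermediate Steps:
D = 33124
(k + D)/((-20031 - 3*144) + 14569) = (25737 + 33124)/((-20031 - 3*144) + 14569) = 58861/((-20031 - 432) + 14569) = 58861/(-20463 + 14569) = 58861/(-5894) = 58861*(-1/5894) = -58861/5894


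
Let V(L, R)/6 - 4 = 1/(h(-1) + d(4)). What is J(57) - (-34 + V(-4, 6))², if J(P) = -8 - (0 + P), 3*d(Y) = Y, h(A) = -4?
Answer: -3441/16 ≈ -215.06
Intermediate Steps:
d(Y) = Y/3
J(P) = -8 - P
V(L, R) = 87/4 (V(L, R) = 24 + 6/(-4 + (⅓)*4) = 24 + 6/(-4 + 4/3) = 24 + 6/(-8/3) = 24 + 6*(-3/8) = 24 - 9/4 = 87/4)
J(57) - (-34 + V(-4, 6))² = (-8 - 1*57) - (-34 + 87/4)² = (-8 - 57) - (-49/4)² = -65 - 1*2401/16 = -65 - 2401/16 = -3441/16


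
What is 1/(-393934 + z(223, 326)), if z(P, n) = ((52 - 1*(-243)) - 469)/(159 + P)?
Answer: -191/75241481 ≈ -2.5385e-6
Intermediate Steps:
z(P, n) = -174/(159 + P) (z(P, n) = ((52 + 243) - 469)/(159 + P) = (295 - 469)/(159 + P) = -174/(159 + P))
1/(-393934 + z(223, 326)) = 1/(-393934 - 174/(159 + 223)) = 1/(-393934 - 174/382) = 1/(-393934 - 174*1/382) = 1/(-393934 - 87/191) = 1/(-75241481/191) = -191/75241481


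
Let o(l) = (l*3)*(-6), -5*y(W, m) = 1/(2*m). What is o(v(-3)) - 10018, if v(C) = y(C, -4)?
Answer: -200369/20 ≈ -10018.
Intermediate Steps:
y(W, m) = -1/(10*m) (y(W, m) = -1/(2*m)/5 = -1/(10*m))
v(C) = 1/40 (v(C) = -1/10/(-4) = -1/10*(-1/4) = 1/40)
o(l) = -18*l (o(l) = (3*l)*(-6) = -18*l)
o(v(-3)) - 10018 = -18*1/40 - 10018 = -9/20 - 10018 = -200369/20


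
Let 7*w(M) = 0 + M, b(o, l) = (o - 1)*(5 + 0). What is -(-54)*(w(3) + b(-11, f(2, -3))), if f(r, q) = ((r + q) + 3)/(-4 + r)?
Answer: -22518/7 ≈ -3216.9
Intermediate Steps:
f(r, q) = (3 + q + r)/(-4 + r) (f(r, q) = ((q + r) + 3)/(-4 + r) = (3 + q + r)/(-4 + r))
b(o, l) = -5 + 5*o (b(o, l) = (-1 + o)*5 = -5 + 5*o)
w(M) = M/7 (w(M) = (0 + M)/7 = M/7)
-(-54)*(w(3) + b(-11, f(2, -3))) = -(-54)*((⅐)*3 + (-5 + 5*(-11))) = -(-54)*(3/7 + (-5 - 55)) = -(-54)*(3/7 - 60) = -(-54)*(-417)/7 = -1*22518/7 = -22518/7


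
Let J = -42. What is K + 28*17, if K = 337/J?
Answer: 19655/42 ≈ 467.98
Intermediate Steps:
K = -337/42 (K = 337/(-42) = 337*(-1/42) = -337/42 ≈ -8.0238)
K + 28*17 = -337/42 + 28*17 = -337/42 + 476 = 19655/42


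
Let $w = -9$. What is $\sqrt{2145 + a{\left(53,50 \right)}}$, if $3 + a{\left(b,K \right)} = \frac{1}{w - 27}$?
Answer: $\frac{\sqrt{77111}}{6} \approx 46.281$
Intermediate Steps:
$a{\left(b,K \right)} = - \frac{109}{36}$ ($a{\left(b,K \right)} = -3 + \frac{1}{-9 - 27} = -3 + \frac{1}{-36} = -3 - \frac{1}{36} = - \frac{109}{36}$)
$\sqrt{2145 + a{\left(53,50 \right)}} = \sqrt{2145 - \frac{109}{36}} = \sqrt{\frac{77111}{36}} = \frac{\sqrt{77111}}{6}$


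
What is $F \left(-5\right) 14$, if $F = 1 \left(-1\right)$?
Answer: $70$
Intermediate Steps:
$F = -1$
$F \left(-5\right) 14 = \left(-1\right) \left(-5\right) 14 = 5 \cdot 14 = 70$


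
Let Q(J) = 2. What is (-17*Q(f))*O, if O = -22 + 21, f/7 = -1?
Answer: 34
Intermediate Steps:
f = -7 (f = 7*(-1) = -7)
O = -1
(-17*Q(f))*O = -17*2*(-1) = -34*(-1) = 34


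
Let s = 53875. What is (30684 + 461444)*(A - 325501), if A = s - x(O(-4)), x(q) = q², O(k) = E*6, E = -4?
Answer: -133958225856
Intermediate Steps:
O(k) = -24 (O(k) = -4*6 = -24)
A = 53299 (A = 53875 - 1*(-24)² = 53875 - 1*576 = 53875 - 576 = 53299)
(30684 + 461444)*(A - 325501) = (30684 + 461444)*(53299 - 325501) = 492128*(-272202) = -133958225856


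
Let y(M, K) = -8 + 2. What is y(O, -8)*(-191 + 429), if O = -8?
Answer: -1428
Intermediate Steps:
y(M, K) = -6
y(O, -8)*(-191 + 429) = -6*(-191 + 429) = -6*238 = -1428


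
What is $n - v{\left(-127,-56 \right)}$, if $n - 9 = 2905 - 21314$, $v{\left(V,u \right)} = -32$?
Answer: $-18368$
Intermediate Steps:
$n = -18400$ ($n = 9 + \left(2905 - 21314\right) = 9 - 18409 = -18400$)
$n - v{\left(-127,-56 \right)} = -18400 - -32 = -18400 + 32 = -18368$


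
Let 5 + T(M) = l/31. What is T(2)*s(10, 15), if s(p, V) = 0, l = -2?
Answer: 0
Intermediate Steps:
T(M) = -157/31 (T(M) = -5 - 2/31 = -157/31)
T(2)*s(10, 15) = -157/31*0 = 0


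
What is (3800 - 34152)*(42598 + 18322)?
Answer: -1849043840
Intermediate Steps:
(3800 - 34152)*(42598 + 18322) = -30352*60920 = -1849043840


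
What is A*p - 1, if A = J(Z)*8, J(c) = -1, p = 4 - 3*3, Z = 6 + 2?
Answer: 39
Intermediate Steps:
Z = 8
p = -5 (p = 4 - 9 = -5)
A = -8 (A = -1*8 = -8)
A*p - 1 = -8*(-5) - 1 = 40 - 1 = 39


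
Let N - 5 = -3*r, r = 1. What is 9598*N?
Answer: 19196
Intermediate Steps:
N = 2 (N = 5 - 3*1 = 5 - 3 = 2)
9598*N = 9598*2 = 19196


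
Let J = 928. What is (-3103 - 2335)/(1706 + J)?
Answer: -2719/1317 ≈ -2.0645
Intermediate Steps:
(-3103 - 2335)/(1706 + J) = (-3103 - 2335)/(1706 + 928) = -5438/2634 = -5438*1/2634 = -2719/1317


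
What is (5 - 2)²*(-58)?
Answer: -522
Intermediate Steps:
(5 - 2)²*(-58) = 3²*(-58) = 9*(-58) = -522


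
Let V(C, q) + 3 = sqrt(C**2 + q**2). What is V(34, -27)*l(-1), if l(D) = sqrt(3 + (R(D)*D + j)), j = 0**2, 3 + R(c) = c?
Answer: sqrt(7)*(-3 + sqrt(1885)) ≈ 106.93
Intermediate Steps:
R(c) = -3 + c
j = 0
V(C, q) = -3 + sqrt(C**2 + q**2)
l(D) = sqrt(3 + D*(-3 + D)) (l(D) = sqrt(3 + ((-3 + D)*D + 0)) = sqrt(3 + (D*(-3 + D) + 0)) = sqrt(3 + D*(-3 + D)))
V(34, -27)*l(-1) = (-3 + sqrt(34**2 + (-27)**2))*sqrt(3 - (-3 - 1)) = (-3 + sqrt(1156 + 729))*sqrt(3 - 1*(-4)) = (-3 + sqrt(1885))*sqrt(3 + 4) = (-3 + sqrt(1885))*sqrt(7) = sqrt(7)*(-3 + sqrt(1885))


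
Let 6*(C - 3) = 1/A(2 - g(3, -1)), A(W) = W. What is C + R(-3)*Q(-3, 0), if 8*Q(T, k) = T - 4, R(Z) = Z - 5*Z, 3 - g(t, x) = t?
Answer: -89/12 ≈ -7.4167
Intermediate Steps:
g(t, x) = 3 - t
R(Z) = -4*Z
Q(T, k) = -½ + T/8 (Q(T, k) = (T - 4)/8 = (-4 + T)/8 = -½ + T/8)
C = 37/12 (C = 3 + 1/(6*(2 - (3 - 1*3))) = 3 + 1/(6*(2 - (3 - 3))) = 3 + 1/(6*(2 - 1*0)) = 3 + 1/(6*(2 + 0)) = 3 + (⅙)/2 = 3 + (⅙)*(½) = 3 + 1/12 = 37/12 ≈ 3.0833)
C + R(-3)*Q(-3, 0) = 37/12 + (-4*(-3))*(-½ + (⅛)*(-3)) = 37/12 + 12*(-½ - 3/8) = 37/12 + 12*(-7/8) = 37/12 - 21/2 = -89/12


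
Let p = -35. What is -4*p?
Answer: 140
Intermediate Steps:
-4*p = -4*(-35) = 140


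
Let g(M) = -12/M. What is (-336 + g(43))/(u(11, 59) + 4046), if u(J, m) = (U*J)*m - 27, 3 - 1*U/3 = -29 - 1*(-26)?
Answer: -14460/675143 ≈ -0.021418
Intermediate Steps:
U = 18 (U = 9 - 3*(-29 - 1*(-26)) = 9 - 3*(-29 + 26) = 9 - 3*(-3) = 9 + 9 = 18)
u(J, m) = -27 + 18*J*m (u(J, m) = (18*J)*m - 27 = 18*J*m - 27 = -27 + 18*J*m)
(-336 + g(43))/(u(11, 59) + 4046) = (-336 - 12/43)/((-27 + 18*11*59) + 4046) = (-336 - 12*1/43)/((-27 + 11682) + 4046) = (-336 - 12/43)/(11655 + 4046) = -14460/43/15701 = -14460/43*1/15701 = -14460/675143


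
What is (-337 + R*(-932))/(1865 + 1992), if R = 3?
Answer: -3133/3857 ≈ -0.81229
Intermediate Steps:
(-337 + R*(-932))/(1865 + 1992) = (-337 + 3*(-932))/(1865 + 1992) = (-337 - 2796)/3857 = -3133*1/3857 = -3133/3857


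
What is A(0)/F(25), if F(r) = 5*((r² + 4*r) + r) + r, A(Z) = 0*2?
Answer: 0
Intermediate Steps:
A(Z) = 0
F(r) = 5*r² + 26*r (F(r) = 5*(r² + 5*r) + r = (5*r² + 25*r) + r = 5*r² + 26*r)
A(0)/F(25) = 0/((25*(26 + 5*25))) = 0/((25*(26 + 125))) = 0/((25*151)) = 0/3775 = 0*(1/3775) = 0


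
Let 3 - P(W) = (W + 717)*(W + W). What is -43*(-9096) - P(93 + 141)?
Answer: 836193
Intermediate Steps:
P(W) = 3 - 2*W*(717 + W) (P(W) = 3 - (W + 717)*(W + W) = 3 - (717 + W)*2*W = 3 - 2*W*(717 + W))
-43*(-9096) - P(93 + 141) = -43*(-9096) - (3 - 1434*(93 + 141) - 2*(93 + 141)²) = 391128 - (3 - 1434*234 - 2*234²) = 391128 - (3 - 335556 - 2*54756) = 391128 - (3 - 335556 - 109512) = 391128 - 1*(-445065) = 391128 + 445065 = 836193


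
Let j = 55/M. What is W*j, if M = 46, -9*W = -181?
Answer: 9955/414 ≈ 24.046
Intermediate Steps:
W = 181/9 (W = -⅑*(-181) = 181/9 ≈ 20.111)
j = 55/46 ≈ 1.1957
W*j = (181/9)*(55/46) = 9955/414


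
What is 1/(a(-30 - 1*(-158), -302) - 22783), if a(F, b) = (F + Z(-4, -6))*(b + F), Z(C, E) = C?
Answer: -1/44359 ≈ -2.2543e-5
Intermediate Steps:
a(F, b) = (-4 + F)*(F + b) (a(F, b) = (F - 4)*(b + F) = (-4 + F)*(F + b))
1/(a(-30 - 1*(-158), -302) - 22783) = 1/(((-30 - 1*(-158))² - 4*(-30 - 1*(-158)) - 4*(-302) + (-30 - 1*(-158))*(-302)) - 22783) = 1/(((-30 + 158)² - 4*(-30 + 158) + 1208 + (-30 + 158)*(-302)) - 22783) = 1/((128² - 4*128 + 1208 + 128*(-302)) - 22783) = 1/((16384 - 512 + 1208 - 38656) - 22783) = 1/(-21576 - 22783) = 1/(-44359) = -1/44359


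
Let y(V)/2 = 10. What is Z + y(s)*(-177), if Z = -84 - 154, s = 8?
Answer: -3778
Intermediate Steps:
Z = -238
y(V) = 20 (y(V) = 2*10 = 20)
Z + y(s)*(-177) = -238 + 20*(-177) = -238 - 3540 = -3778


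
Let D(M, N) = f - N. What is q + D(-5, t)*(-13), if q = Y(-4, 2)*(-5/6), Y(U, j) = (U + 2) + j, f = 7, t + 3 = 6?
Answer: -52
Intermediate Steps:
t = 3 (t = -3 + 6 = 3)
Y(U, j) = 2 + U + j (Y(U, j) = (2 + U) + j = 2 + U + j)
D(M, N) = 7 - N
q = 0 (q = (2 - 4 + 2)*(-5/6) = 0*(-5*1/6) = 0*(-5/6) = 0)
q + D(-5, t)*(-13) = 0 + (7 - 1*3)*(-13) = 0 + (7 - 3)*(-13) = 0 + 4*(-13) = 0 - 52 = -52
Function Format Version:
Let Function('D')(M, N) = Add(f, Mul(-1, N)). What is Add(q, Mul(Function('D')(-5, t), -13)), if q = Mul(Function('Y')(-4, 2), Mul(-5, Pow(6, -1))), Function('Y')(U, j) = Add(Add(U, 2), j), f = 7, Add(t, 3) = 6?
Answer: -52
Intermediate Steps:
t = 3 (t = Add(-3, 6) = 3)
Function('Y')(U, j) = Add(2, U, j) (Function('Y')(U, j) = Add(Add(2, U), j) = Add(2, U, j))
Function('D')(M, N) = Add(7, Mul(-1, N))
q = 0 (q = Mul(Add(2, -4, 2), Mul(-5, Pow(6, -1))) = Mul(0, Mul(-5, Rational(1, 6))) = Mul(0, Rational(-5, 6)) = 0)
Add(q, Mul(Function('D')(-5, t), -13)) = Add(0, Mul(Add(7, Mul(-1, 3)), -13)) = Add(0, Mul(Add(7, -3), -13)) = Add(0, Mul(4, -13)) = Add(0, -52) = -52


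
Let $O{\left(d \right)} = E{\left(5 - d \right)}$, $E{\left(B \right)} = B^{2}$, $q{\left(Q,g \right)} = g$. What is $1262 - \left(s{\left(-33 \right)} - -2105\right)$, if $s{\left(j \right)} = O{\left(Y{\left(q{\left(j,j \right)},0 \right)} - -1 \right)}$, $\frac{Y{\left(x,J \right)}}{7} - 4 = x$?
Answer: $-43692$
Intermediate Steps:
$Y{\left(x,J \right)} = 28 + 7 x$
$O{\left(d \right)} = \left(5 - d\right)^{2}$
$s{\left(j \right)} = \left(24 + 7 j\right)^{2}$ ($s{\left(j \right)} = \left(-5 + \left(\left(28 + 7 j\right) - -1\right)\right)^{2} = \left(-5 + \left(\left(28 + 7 j\right) + 1\right)\right)^{2} = \left(-5 + \left(29 + 7 j\right)\right)^{2} = \left(24 + 7 j\right)^{2}$)
$1262 - \left(s{\left(-33 \right)} - -2105\right) = 1262 - \left(\left(24 + 7 \left(-33\right)\right)^{2} - -2105\right) = 1262 - \left(\left(24 - 231\right)^{2} + 2105\right) = 1262 - \left(\left(-207\right)^{2} + 2105\right) = 1262 - \left(42849 + 2105\right) = 1262 - 44954 = -43692$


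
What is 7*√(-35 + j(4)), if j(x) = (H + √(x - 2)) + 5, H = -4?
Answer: 7*√(-34 + √2) ≈ 39.959*I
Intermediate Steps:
j(x) = 1 + √(-2 + x) (j(x) = (-4 + √(x - 2)) + 5 = (-4 + √(-2 + x)) + 5 = 1 + √(-2 + x))
7*√(-35 + j(4)) = 7*√(-35 + (1 + √(-2 + 4))) = 7*√(-35 + (1 + √2)) = 7*√(-34 + √2)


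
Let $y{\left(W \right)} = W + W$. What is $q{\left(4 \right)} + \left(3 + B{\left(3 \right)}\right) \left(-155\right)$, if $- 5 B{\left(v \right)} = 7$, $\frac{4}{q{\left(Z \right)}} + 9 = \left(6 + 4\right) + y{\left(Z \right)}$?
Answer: $- \frac{2228}{9} \approx -247.56$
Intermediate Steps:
$y{\left(W \right)} = 2 W$
$q{\left(Z \right)} = \frac{4}{1 + 2 Z}$ ($q{\left(Z \right)} = \frac{4}{-9 + \left(\left(6 + 4\right) + 2 Z\right)} = \frac{4}{-9 + \left(10 + 2 Z\right)} = \frac{4}{1 + 2 Z}$)
$B{\left(v \right)} = - \frac{7}{5}$ ($B{\left(v \right)} = \left(- \frac{1}{5}\right) 7 = - \frac{7}{5}$)
$q{\left(4 \right)} + \left(3 + B{\left(3 \right)}\right) \left(-155\right) = \frac{4}{1 + 2 \cdot 4} + \left(3 - \frac{7}{5}\right) \left(-155\right) = \frac{4}{1 + 8} + \frac{8}{5} \left(-155\right) = \frac{4}{9} - 248 = - \frac{2228}{9}$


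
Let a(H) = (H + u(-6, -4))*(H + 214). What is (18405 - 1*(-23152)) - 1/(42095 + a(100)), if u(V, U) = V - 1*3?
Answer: 2936791632/70669 ≈ 41557.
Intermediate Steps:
u(V, U) = -3 + V (u(V, U) = V - 3 = -3 + V)
a(H) = (-9 + H)*(214 + H) (a(H) = (H + (-3 - 6))*(H + 214) = (H - 9)*(214 + H) = (-9 + H)*(214 + H))
(18405 - 1*(-23152)) - 1/(42095 + a(100)) = (18405 - 1*(-23152)) - 1/(42095 + (-1926 + 100² + 205*100)) = (18405 + 23152) - 1/(42095 + (-1926 + 10000 + 20500)) = 41557 - 1/(42095 + 28574) = 41557 - 1/70669 = 2936791632/70669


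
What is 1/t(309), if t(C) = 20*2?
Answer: 1/40 ≈ 0.025000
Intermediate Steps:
t(C) = 40
1/t(309) = 1/40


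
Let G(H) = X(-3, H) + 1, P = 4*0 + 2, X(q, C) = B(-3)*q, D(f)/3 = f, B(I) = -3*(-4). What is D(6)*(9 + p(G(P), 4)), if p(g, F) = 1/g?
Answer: 5652/35 ≈ 161.49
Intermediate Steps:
B(I) = 12
D(f) = 3*f
X(q, C) = 12*q
P = 2 (P = 0 + 2 = 2)
G(H) = -35 (G(H) = 12*(-3) + 1 = -36 + 1 = -35)
D(6)*(9 + p(G(P), 4)) = (3*6)*(9 + 1/(-35)) = 18*(9 - 1/35) = 18*(314/35) = 5652/35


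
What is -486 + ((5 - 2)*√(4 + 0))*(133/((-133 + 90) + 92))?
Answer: -3288/7 ≈ -469.71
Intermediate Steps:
-486 + ((5 - 2)*√(4 + 0))*(133/((-133 + 90) + 92)) = -486 + (3*√4)*(133/(-43 + 92)) = -486 + (3*2)*(133/49) = -486 + 6*(133*(1/49)) = -486 + 6*(19/7) = -486 + 114/7 = -3288/7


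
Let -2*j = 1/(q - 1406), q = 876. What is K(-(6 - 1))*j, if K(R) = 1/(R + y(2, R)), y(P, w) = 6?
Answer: 1/1060 ≈ 0.00094340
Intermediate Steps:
K(R) = 1/(6 + R) (K(R) = 1/(R + 6) = 1/(6 + R))
j = 1/1060 (j = -1/(2*(876 - 1406)) = -½/(-530) = -½*(-1/530) = 1/1060 ≈ 0.00094340)
K(-(6 - 1))*j = (1/1060)/(6 - (6 - 1)) = (1/1060)/(6 - 1*5) = (1/1060)/(6 - 5) = (1/1060)/1 = 1*(1/1060) = 1/1060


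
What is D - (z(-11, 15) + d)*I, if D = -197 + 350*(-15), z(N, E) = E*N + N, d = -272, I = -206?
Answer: -97735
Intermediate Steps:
z(N, E) = N + E*N
D = -5447 (D = -197 - 5250 = -5447)
D - (z(-11, 15) + d)*I = -5447 - (-11*(1 + 15) - 272)*(-206) = -5447 - (-11*16 - 272)*(-206) = -5447 - (-176 - 272)*(-206) = -5447 - (-448)*(-206) = -5447 - 1*92288 = -5447 - 92288 = -97735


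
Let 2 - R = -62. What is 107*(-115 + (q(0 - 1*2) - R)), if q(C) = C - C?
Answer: -19153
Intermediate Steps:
q(C) = 0
R = 64 (R = 2 - 1*(-62) = 2 + 62 = 64)
107*(-115 + (q(0 - 1*2) - R)) = 107*(-115 + (0 - 1*64)) = 107*(-115 + (0 - 64)) = 107*(-115 - 64) = 107*(-179) = -19153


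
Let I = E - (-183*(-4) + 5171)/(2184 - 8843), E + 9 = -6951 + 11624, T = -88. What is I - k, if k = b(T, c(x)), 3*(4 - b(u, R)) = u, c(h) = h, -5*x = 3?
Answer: 92524537/19977 ≈ 4631.6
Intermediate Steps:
x = -⅗ (x = -⅕*3 = -⅗ ≈ -0.60000)
E = 4664 (E = -9 + (-6951 + 11624) = -9 + 4673 = 4664)
b(u, R) = 4 - u/3
I = 31063479/6659 (I = 4664 - (-183*(-4) + 5171)/(2184 - 8843) = 4664 - (732 + 5171)/(-6659) = 4664 - 5903*(-1)/6659 = 4664 - 1*(-5903/6659) = 4664 + 5903/6659 = 31063479/6659 ≈ 4664.9)
k = 100/3 (k = 4 - ⅓*(-88) = 4 + 88/3 = 100/3 ≈ 33.333)
I - k = 31063479/6659 - 1*100/3 = 31063479/6659 - 100/3 = 92524537/19977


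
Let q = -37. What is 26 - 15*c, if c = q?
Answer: 581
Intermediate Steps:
c = -37
26 - 15*c = 26 - 15*(-37) = 26 + 555 = 581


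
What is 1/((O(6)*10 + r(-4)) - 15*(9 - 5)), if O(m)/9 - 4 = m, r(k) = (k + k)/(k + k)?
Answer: 1/841 ≈ 0.0011891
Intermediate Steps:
r(k) = 1 (r(k) = (2*k)/((2*k)) = (2*k)*(1/(2*k)) = 1)
O(m) = 36 + 9*m
1/((O(6)*10 + r(-4)) - 15*(9 - 5)) = 1/(((36 + 9*6)*10 + 1) - 15*(9 - 5)) = 1/(((36 + 54)*10 + 1) - 15*4) = 1/((90*10 + 1) - 60) = 1/((900 + 1) - 60) = 1/(901 - 60) = 1/841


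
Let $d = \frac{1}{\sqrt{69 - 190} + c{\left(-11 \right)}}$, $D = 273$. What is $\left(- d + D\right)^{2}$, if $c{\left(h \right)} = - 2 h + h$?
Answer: $\frac{\left(6005 + i\right)^{2}}{484} \approx 74504.0 + 24.814 i$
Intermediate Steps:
$c{\left(h \right)} = - h$
$d = \frac{11 - 11 i}{242}$ ($d = \frac{1}{\sqrt{69 - 190} - -11} = \frac{1}{\sqrt{-121} + 11} = \frac{1}{11 i + 11} = \frac{1}{11 + 11 i} = \frac{11 - 11 i}{242} \approx 0.045455 - 0.045455 i$)
$\left(- d + D\right)^{2} = \left(- (\frac{1}{22} - \frac{i}{22}) + 273\right)^{2} = \left(\left(- \frac{1}{22} + \frac{i}{22}\right) + 273\right)^{2} = \left(\frac{6005}{22} + \frac{i}{22}\right)^{2}$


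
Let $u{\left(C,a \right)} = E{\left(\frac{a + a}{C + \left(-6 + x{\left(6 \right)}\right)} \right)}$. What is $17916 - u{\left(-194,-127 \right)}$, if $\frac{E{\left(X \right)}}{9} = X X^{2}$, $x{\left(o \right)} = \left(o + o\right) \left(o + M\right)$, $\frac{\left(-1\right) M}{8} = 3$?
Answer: $\frac{161206071945}{8998912} \approx 17914.0$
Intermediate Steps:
$M = -24$ ($M = \left(-8\right) 3 = -24$)
$x{\left(o \right)} = 2 o \left(-24 + o\right)$ ($x{\left(o \right)} = \left(o + o\right) \left(o - 24\right) = 2 o \left(-24 + o\right)$)
$E{\left(X \right)} = 9 X^{3}$ ($E{\left(X \right)} = 9 X X^{2} = 9 X^{3}$)
$u{\left(C,a \right)} = \frac{72 a^{3}}{\left(-222 + C\right)^{3}}$ ($u{\left(C,a \right)} = 9 \left(\frac{a + a}{C + \left(-6 + 2 \cdot 6 \left(-24 + 6\right)\right)}\right)^{3} = 9 \left(\frac{2 a}{C + \left(-6 + 2 \cdot 6 \left(-18\right)\right)}\right)^{3} = 9 \left(\frac{2 a}{C - 222}\right)^{3} = 9 \left(\frac{2 a}{-222 + C}\right)^{3} = 9 \frac{8 a^{3}}{\left(-222 + C\right)^{3}} = \frac{72 a^{3}}{\left(-222 + C\right)^{3}}$)
$17916 - u{\left(-194,-127 \right)} = 17916 - \frac{72 \left(-127\right)^{3}}{\left(-222 - 194\right)^{3}} = 17916 - 72 \left(-2048383\right) \frac{1}{-71991296} = 17916 - 72 \left(-2048383\right) \left(- \frac{1}{71991296}\right) = 17916 - \frac{18435447}{8998912} = \frac{161206071945}{8998912}$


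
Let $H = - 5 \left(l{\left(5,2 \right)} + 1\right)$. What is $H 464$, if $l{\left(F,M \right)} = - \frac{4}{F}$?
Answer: $-464$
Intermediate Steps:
$H = -1$ ($H = - 5 \left(- \frac{4}{5} + 1\right) = \left(-5\right) \frac{1}{5} = -1$)
$H 464 = \left(-1\right) 464 = -464$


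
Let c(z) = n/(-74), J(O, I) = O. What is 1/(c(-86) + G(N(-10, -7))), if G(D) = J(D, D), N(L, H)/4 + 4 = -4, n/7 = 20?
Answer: -37/1254 ≈ -0.029506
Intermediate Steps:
n = 140 (n = 7*20 = 140)
N(L, H) = -32 (N(L, H) = -16 + 4*(-4) = -16 - 16 = -32)
G(D) = D
c(z) = -70/37 (c(z) = 140/(-74) = 140*(-1/74) = -70/37)
1/(c(-86) + G(N(-10, -7))) = 1/(-70/37 - 32) = 1/(-1254/37) = -37/1254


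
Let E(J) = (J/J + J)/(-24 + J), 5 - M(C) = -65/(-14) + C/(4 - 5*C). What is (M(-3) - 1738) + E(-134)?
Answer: -18246910/10507 ≈ -1736.6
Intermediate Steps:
M(C) = 5/14 - C/(4 - 5*C) (M(C) = 5 - (-65/(-14) + C/(4 - 5*C)) = 5 - (-65*(-1/14) + C/(4 - 5*C)) = 5 - (65/14 + C/(4 - 5*C)) = 5 + (-65/14 - C/(4 - 5*C)) = 5/14 - C/(4 - 5*C))
E(J) = (1 + J)/(-24 + J)
(M(-3) - 1738) + E(-134) = ((-20 + 39*(-3))/(14*(-4 + 5*(-3))) - 1738) + (1 - 134)/(-24 - 134) = ((-20 - 117)/(14*(-4 - 15)) - 1738) - 133/(-158) = ((1/14)*(-137)/(-19) - 1738) - 1/158*(-133) = ((1/14)*(-1/19)*(-137) - 1738) + 133/158 = (137/266 - 1738) + 133/158 = -462171/266 + 133/158 = -18246910/10507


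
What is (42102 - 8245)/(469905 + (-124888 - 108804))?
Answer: 33857/236213 ≈ 0.14333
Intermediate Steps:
(42102 - 8245)/(469905 + (-124888 - 108804)) = 33857/(469905 - 233692) = 33857/236213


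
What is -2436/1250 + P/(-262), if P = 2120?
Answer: -822058/81875 ≈ -10.040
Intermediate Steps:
-2436/1250 + P/(-262) = -2436/1250 + 2120/(-262) = -2436*1/1250 + 2120*(-1/262) = -1218/625 - 1060/131 = -822058/81875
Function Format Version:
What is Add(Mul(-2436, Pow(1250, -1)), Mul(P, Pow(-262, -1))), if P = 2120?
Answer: Rational(-822058, 81875) ≈ -10.040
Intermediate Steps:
Add(Mul(-2436, Pow(1250, -1)), Mul(P, Pow(-262, -1))) = Add(Mul(-2436, Pow(1250, -1)), Mul(2120, Pow(-262, -1))) = Add(Mul(-2436, Rational(1, 1250)), Mul(2120, Rational(-1, 262))) = Add(Rational(-1218, 625), Rational(-1060, 131)) = Rational(-822058, 81875)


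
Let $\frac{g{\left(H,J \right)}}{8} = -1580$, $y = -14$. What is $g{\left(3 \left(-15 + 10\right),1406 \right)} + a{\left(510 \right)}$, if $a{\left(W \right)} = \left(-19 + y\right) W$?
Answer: $-29470$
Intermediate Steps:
$g{\left(H,J \right)} = -12640$ ($g{\left(H,J \right)} = 8 \left(-1580\right) = -12640$)
$a{\left(W \right)} = - 33 W$ ($a{\left(W \right)} = \left(-19 - 14\right) W = - 33 W$)
$g{\left(3 \left(-15 + 10\right),1406 \right)} + a{\left(510 \right)} = -12640 - 16830 = -29470$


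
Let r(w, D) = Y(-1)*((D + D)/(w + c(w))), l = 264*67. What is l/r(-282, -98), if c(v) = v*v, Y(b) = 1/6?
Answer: -2102448744/49 ≈ -4.2907e+7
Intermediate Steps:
Y(b) = ⅙
c(v) = v²
l = 17688
r(w, D) = D/(3*(w + w²)) (r(w, D) = ((D + D)/(w + w²))/6 = ((2*D)/(w + w²))/6 = (2*D/(w + w²))/6 = D/(3*(w + w²)))
l/r(-282, -98) = 17688/(((⅓)*(-98)/(-282*(1 - 282)))) = 17688/(((⅓)*(-98)*(-1/282)/(-281))) = 17688/(((⅓)*(-98)*(-1/282)*(-1/281))) = 17688/(-49/118863) = 17688*(-118863/49) = -2102448744/49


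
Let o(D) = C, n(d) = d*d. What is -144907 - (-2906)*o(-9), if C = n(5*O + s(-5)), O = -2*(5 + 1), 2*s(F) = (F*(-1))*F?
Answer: 30259511/2 ≈ 1.5130e+7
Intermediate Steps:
s(F) = -F²/2 (s(F) = ((F*(-1))*F)/2 = ((-F)*F)/2 = (-F²)/2 = -F²/2)
O = -12 (O = -2*6 = -12)
n(d) = d²
C = 21025/4 (C = (5*(-12) - ½*(-5)²)² = (-60 - ½*25)² = (-60 - 25/2)² = (-145/2)² = 21025/4 ≈ 5256.3)
o(D) = 21025/4
-144907 - (-2906)*o(-9) = -144907 - (-2906)*21025/4 = -144907 - 1*(-30549325/2) = -144907 + 30549325/2 = 30259511/2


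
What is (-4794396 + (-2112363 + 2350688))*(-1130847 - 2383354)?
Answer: 16010949264271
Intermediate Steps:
(-4794396 + (-2112363 + 2350688))*(-1130847 - 2383354) = (-4794396 + 238325)*(-3514201) = -4556071*(-3514201) = 16010949264271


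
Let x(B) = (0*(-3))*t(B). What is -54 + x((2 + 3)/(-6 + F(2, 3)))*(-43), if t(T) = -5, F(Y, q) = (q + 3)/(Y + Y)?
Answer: -54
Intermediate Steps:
F(Y, q) = (3 + q)/(2*Y) (F(Y, q) = (3 + q)/((2*Y)) = (3 + q)*(1/(2*Y)) = (3 + q)/(2*Y))
x(B) = 0 (x(B) = (0*(-3))*(-5) = 0*(-5) = 0)
-54 + x((2 + 3)/(-6 + F(2, 3)))*(-43) = -54 + 0*(-43) = -54 + 0 = -54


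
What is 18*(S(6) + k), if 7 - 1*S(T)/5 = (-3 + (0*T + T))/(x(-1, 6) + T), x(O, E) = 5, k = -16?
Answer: 3492/11 ≈ 317.45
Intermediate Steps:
S(T) = 35 - 5*(-3 + T)/(5 + T) (S(T) = 35 - 5*(-3 + (0*T + T))/(5 + T) = 35 - 5*(-3 + (0 + T))/(5 + T) = 35 - 5*(-3 + T)/(5 + T))
18*(S(6) + k) = 18*(10*(19 + 3*6)/(5 + 6) - 16) = 18*(10*(19 + 18)/11 - 16) = 18*(10*(1/11)*37 - 16) = 18*(370/11 - 16) = 18*(194/11) = 3492/11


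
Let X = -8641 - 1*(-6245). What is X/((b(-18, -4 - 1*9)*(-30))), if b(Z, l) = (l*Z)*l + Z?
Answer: -599/22950 ≈ -0.026100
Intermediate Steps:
b(Z, l) = Z + Z*l² (b(Z, l) = (Z*l)*l + Z = Z*l² + Z = Z + Z*l²)
X = -2396 (X = -8641 + 6245 = -2396)
X/((b(-18, -4 - 1*9)*(-30))) = -2396*1/(540*(1 + (-4 - 1*9)²)) = -2396*1/(540*(1 + (-4 - 9)²)) = -2396*1/(540*(1 + (-13)²)) = -2396*1/(540*(1 + 169)) = -2396/(-18*170*(-30)) = -2396/((-3060*(-30))) = -2396/91800 = -2396*1/91800 = -599/22950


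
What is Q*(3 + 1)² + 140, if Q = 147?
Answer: 2492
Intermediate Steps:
Q*(3 + 1)² + 140 = 147*(3 + 1)² + 140 = 147*4² + 140 = 147*16 + 140 = 2352 + 140 = 2492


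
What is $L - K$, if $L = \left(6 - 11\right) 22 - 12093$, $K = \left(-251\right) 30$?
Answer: $-4673$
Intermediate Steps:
$K = -7530$
$L = -12203$ ($L = \left(-5\right) 22 - 12093 = -110 - 12093 = -12203$)
$L - K = -12203 - -7530 = -12203 + 7530 = -4673$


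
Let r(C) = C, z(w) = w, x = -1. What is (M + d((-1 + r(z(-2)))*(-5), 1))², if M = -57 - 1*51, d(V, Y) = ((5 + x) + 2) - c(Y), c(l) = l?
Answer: 10609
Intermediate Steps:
d(V, Y) = 6 - Y (d(V, Y) = ((5 - 1) + 2) - Y = (4 + 2) - Y = 6 - Y)
M = -108 (M = -57 - 51 = -108)
(M + d((-1 + r(z(-2)))*(-5), 1))² = (-108 + (6 - 1*1))² = (-108 + (6 - 1))² = (-108 + 5)² = (-103)² = 10609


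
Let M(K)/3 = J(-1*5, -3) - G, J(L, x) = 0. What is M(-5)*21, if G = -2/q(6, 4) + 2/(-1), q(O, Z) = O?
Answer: 147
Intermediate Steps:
G = -7/3 (G = -2/6 + 2/(-1) = -2*1/6 + 2*(-1) = -1/3 - 2 = -7/3 ≈ -2.3333)
M(K) = 7 (M(K) = 3*(0 - 1*(-7/3)) = 3*(0 + 7/3) = 3*(7/3) = 7)
M(-5)*21 = 7*21 = 147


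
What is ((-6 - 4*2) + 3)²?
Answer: 121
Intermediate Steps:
((-6 - 4*2) + 3)² = ((-6 - 8) + 3)² = (-14 + 3)² = (-11)² = 121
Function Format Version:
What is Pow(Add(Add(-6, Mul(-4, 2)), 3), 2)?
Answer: 121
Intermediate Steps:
Pow(Add(Add(-6, Mul(-4, 2)), 3), 2) = Pow(Add(Add(-6, -8), 3), 2) = Pow(Add(-14, 3), 2) = Pow(-11, 2) = 121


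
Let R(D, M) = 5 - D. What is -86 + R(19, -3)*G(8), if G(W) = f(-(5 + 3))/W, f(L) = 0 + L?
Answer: -72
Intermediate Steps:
f(L) = L
G(W) = -8/W (G(W) = (-(5 + 3))/W = (-1*8)/W = -8/W)
-86 + R(19, -3)*G(8) = -86 + (5 - 1*19)*(-8/8) = -86 + (5 - 19)*(-8*⅛) = -86 - 14*(-1) = -86 + 14 = -72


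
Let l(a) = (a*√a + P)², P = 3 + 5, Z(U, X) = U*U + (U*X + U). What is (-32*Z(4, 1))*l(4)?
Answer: -196608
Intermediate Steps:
Z(U, X) = U + U² + U*X (Z(U, X) = U² + (U + U*X) = U + U² + U*X)
P = 8
l(a) = (8 + a^(3/2))² (l(a) = (a*√a + 8)² = (a^(3/2) + 8)² = (8 + a^(3/2))²)
(-32*Z(4, 1))*l(4) = (-128*(1 + 4 + 1))*(8 + 4^(3/2))² = (-128*6)*(8 + 8)² = -32*24*16² = -768*256 = -196608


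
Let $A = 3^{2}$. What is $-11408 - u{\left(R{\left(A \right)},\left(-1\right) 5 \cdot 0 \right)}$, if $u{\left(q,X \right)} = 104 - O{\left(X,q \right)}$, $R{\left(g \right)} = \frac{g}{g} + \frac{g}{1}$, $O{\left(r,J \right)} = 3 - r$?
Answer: $-11509$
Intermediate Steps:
$A = 9$
$R{\left(g \right)} = 1 + g$ ($R{\left(g \right)} = 1 + g 1 = 1 + g$)
$u{\left(q,X \right)} = 101 + X$ ($u{\left(q,X \right)} = 104 - \left(3 - X\right) = 104 + \left(-3 + X\right) = 101 + X$)
$-11408 - u{\left(R{\left(A \right)},\left(-1\right) 5 \cdot 0 \right)} = -11408 - \left(101 + \left(-1\right) 5 \cdot 0\right) = -11408 - \left(101 - 0\right) = -11408 - \left(101 + 0\right) = -11408 - 101 = -11509$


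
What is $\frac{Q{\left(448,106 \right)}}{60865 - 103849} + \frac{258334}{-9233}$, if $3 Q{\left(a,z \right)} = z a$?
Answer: $- \frac{4218892834}{148826727} \approx -28.348$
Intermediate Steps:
$Q{\left(a,z \right)} = \frac{a z}{3}$ ($Q{\left(a,z \right)} = \frac{z a}{3} = \frac{a z}{3}$)
$\frac{Q{\left(448,106 \right)}}{60865 - 103849} + \frac{258334}{-9233} = \frac{\frac{1}{3} \cdot 448 \cdot 106}{60865 - 103849} + \frac{258334}{-9233} = \frac{47488}{3 \left(60865 - 103849\right)} + 258334 \left(- \frac{1}{9233}\right) = \frac{47488}{3 \left(-42984\right)} - \frac{258334}{9233} = \frac{47488}{3} \left(- \frac{1}{42984}\right) - \frac{258334}{9233} = - \frac{5936}{16119} - \frac{258334}{9233} = - \frac{4218892834}{148826727}$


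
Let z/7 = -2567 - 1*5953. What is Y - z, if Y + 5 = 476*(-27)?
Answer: 46783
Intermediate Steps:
z = -59640 (z = 7*(-2567 - 1*5953) = 7*(-2567 - 5953) = 7*(-8520) = -59640)
Y = -12857 (Y = -5 + 476*(-27) = -5 - 12852 = -12857)
Y - z = -12857 - 1*(-59640) = -12857 + 59640 = 46783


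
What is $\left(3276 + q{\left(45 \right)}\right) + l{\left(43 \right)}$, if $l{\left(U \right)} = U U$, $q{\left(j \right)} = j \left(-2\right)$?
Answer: $5035$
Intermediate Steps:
$q{\left(j \right)} = - 2 j$
$l{\left(U \right)} = U^{2}$
$\left(3276 + q{\left(45 \right)}\right) + l{\left(43 \right)} = \left(3276 - 90\right) + 43^{2} = \left(3276 - 90\right) + 1849 = 3186 + 1849 = 5035$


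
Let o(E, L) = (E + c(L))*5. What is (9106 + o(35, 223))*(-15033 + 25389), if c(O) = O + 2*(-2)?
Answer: 107453856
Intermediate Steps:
c(O) = -4 + O (c(O) = O - 4 = -4 + O)
o(E, L) = -20 + 5*E + 5*L (o(E, L) = (E + (-4 + L))*5 = (-4 + E + L)*5 = -20 + 5*E + 5*L)
(9106 + o(35, 223))*(-15033 + 25389) = (9106 + (-20 + 5*35 + 5*223))*(-15033 + 25389) = (9106 + (-20 + 175 + 1115))*10356 = (9106 + 1270)*10356 = 10376*10356 = 107453856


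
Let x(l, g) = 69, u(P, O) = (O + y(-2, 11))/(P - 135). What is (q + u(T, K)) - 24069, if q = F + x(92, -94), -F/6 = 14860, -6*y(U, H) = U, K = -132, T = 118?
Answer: -5770765/51 ≈ -1.1315e+5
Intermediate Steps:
y(U, H) = -U/6
F = -89160 (F = -6*14860 = -89160)
u(P, O) = (⅓ + O)/(-135 + P) (u(P, O) = (O - ⅙*(-2))/(P - 135) = (O + ⅓)/(-135 + P) = (⅓ + O)/(-135 + P))
q = -89091 (q = -89160 + 69 = -89091)
(q + u(T, K)) - 24069 = (-89091 + (⅓ - 132)/(-135 + 118)) - 24069 = (-89091 - 395/3/(-17)) - 24069 = (-89091 - 1/17*(-395/3)) - 24069 = (-89091 + 395/51) - 24069 = -4543246/51 - 24069 = -5770765/51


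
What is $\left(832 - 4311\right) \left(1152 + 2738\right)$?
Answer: $-13533310$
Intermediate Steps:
$\left(832 - 4311\right) \left(1152 + 2738\right) = \left(-3479\right) 3890 = -13533310$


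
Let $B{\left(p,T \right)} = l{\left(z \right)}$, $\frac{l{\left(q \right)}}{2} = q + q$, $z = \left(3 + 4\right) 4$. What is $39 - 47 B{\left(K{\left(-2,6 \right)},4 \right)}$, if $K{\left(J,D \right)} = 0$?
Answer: $-5225$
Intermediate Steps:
$z = 28$ ($z = 7 \cdot 4 = 28$)
$l{\left(q \right)} = 4 q$ ($l{\left(q \right)} = 2 \left(q + q\right) = 2 \cdot 2 q = 4 q$)
$B{\left(p,T \right)} = 112$ ($B{\left(p,T \right)} = 4 \cdot 28 = 112$)
$39 - 47 B{\left(K{\left(-2,6 \right)},4 \right)} = 39 - 5264 = -5225$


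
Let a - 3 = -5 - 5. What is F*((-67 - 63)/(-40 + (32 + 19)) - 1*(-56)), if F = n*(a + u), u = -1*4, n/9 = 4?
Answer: -17496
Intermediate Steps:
a = -7 (a = 3 + (-5 - 5) = 3 - 10 = -7)
n = 36 (n = 9*4 = 36)
u = -4
F = -396 (F = 36*(-7 - 4) = 36*(-11) = -396)
F*((-67 - 63)/(-40 + (32 + 19)) - 1*(-56)) = -396*((-67 - 63)/(-40 + (32 + 19)) - 1*(-56)) = -396*(-130/(-40 + 51) + 56) = -396*(-130/11 + 56) = -396*486/11 = -17496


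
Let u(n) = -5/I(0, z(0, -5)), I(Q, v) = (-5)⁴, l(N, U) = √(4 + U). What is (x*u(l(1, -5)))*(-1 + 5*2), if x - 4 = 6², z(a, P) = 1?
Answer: -72/25 ≈ -2.8800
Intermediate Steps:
x = 40 (x = 4 + 6² = 4 + 36 = 40)
I(Q, v) = 625
u(n) = -1/125 (u(n) = -5/625 = -5*1/625 = -1/125)
(x*u(l(1, -5)))*(-1 + 5*2) = (40*(-1/125))*(-1 + 5*2) = -8*(-1 + 10)/25 = -8/25*9 = -72/25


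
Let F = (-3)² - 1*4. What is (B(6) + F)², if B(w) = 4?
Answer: 81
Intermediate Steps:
F = 5 (F = 9 - 4 = 5)
(B(6) + F)² = (4 + 5)² = 9² = 81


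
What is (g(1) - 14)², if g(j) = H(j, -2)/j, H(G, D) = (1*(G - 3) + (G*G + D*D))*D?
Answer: 400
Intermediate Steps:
H(G, D) = D*(-3 + G + D² + G²) (H(G, D) = (1*(-3 + G) + (G² + D²))*D = ((-3 + G) + (D² + G²))*D = (-3 + G + D² + G²)*D = D*(-3 + G + D² + G²))
g(j) = (-2 - 2*j - 2*j²)/j (g(j) = (-2*(-3 + j + (-2)² + j²))/j = (-2*(-3 + j + 4 + j²))/j = (-2*(1 + j + j²))/j = (-2 - 2*j - 2*j²)/j)
(g(1) - 14)² = ((-2 - 2*1 - 2/1) - 14)² = ((-2 - 2 - 2*1) - 14)² = ((-2 - 2 - 2) - 14)² = (-6 - 14)² = (-20)² = 400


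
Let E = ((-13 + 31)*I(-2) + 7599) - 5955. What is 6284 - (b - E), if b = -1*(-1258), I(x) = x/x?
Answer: 6688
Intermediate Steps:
I(x) = 1
E = 1662 (E = ((-13 + 31)*1 + 7599) - 5955 = (18*1 + 7599) - 5955 = (18 + 7599) - 5955 = 7617 - 5955 = 1662)
b = 1258
6284 - (b - E) = 6284 - (1258 - 1*1662) = 6284 - (1258 - 1662) = 6284 - 1*(-404) = 6284 + 404 = 6688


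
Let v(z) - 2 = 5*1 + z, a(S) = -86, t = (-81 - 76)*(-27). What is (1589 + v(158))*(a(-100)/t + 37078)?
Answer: 275682417224/4239 ≈ 6.5035e+7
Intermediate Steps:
t = 4239 (t = -157*(-27) = 4239)
v(z) = 7 + z (v(z) = 2 + (5*1 + z) = 2 + (5 + z) = 7 + z)
(1589 + v(158))*(a(-100)/t + 37078) = (1589 + (7 + 158))*(-86/4239 + 37078) = (1589 + 165)*(-86*1/4239 + 37078) = 1754*(-86/4239 + 37078) = 1754*(157173556/4239) = 275682417224/4239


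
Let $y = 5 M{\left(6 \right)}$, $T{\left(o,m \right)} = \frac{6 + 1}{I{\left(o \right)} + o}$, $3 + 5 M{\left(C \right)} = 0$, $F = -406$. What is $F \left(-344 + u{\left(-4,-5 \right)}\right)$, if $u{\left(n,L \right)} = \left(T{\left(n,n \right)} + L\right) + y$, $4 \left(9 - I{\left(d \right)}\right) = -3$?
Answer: $\frac{3275608}{23} \approx 1.4242 \cdot 10^{5}$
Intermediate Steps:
$I{\left(d \right)} = \frac{39}{4}$ ($I{\left(d \right)} = 9 - - \frac{3}{4} = 9 + \frac{3}{4} = \frac{39}{4}$)
$M{\left(C \right)} = - \frac{3}{5}$ ($M{\left(C \right)} = - \frac{3}{5} + \frac{1}{5} \cdot 0 = - \frac{3}{5} + 0 = - \frac{3}{5}$)
$T{\left(o,m \right)} = \frac{7}{\frac{39}{4} + o}$ ($T{\left(o,m \right)} = \frac{6 + 1}{\frac{39}{4} + o} = \frac{7}{\frac{39}{4} + o}$)
$y = -3$ ($y = 5 \left(- \frac{3}{5}\right) = -3$)
$u{\left(n,L \right)} = -3 + L + \frac{28}{39 + 4 n}$ ($u{\left(n,L \right)} = \left(\frac{28}{39 + 4 n} + L\right) - 3 = \left(L + \frac{28}{39 + 4 n}\right) - 3 = -3 + L + \frac{28}{39 + 4 n}$)
$F \left(-344 + u{\left(-4,-5 \right)}\right) = - 406 \left(-344 + \frac{28 + \left(-3 - 5\right) \left(39 + 4 \left(-4\right)\right)}{39 + 4 \left(-4\right)}\right) = - 406 \left(-344 + \frac{28 - 8 \left(39 - 16\right)}{39 - 16}\right) = - 406 \left(-344 + \frac{28 - 184}{23}\right) = - 406 \left(-344 + \frac{1}{23} \left(-156\right)\right) = - 406 \left(-344 - \frac{156}{23}\right) = \left(-406\right) \left(- \frac{8068}{23}\right) = \frac{3275608}{23}$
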